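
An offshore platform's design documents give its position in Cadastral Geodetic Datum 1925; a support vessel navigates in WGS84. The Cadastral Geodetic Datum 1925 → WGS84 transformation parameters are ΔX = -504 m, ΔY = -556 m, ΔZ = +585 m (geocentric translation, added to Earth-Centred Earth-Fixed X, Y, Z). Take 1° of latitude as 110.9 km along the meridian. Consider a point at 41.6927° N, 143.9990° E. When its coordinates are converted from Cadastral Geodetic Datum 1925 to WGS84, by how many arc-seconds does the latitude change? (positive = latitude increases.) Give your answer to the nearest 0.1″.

Δφ = 12.4″

sin φ = 0.665135, cos φ = 0.746723, sin λ = 0.587799, cos λ = -0.809007.
North component: ΔN = −sin φ cos λ·ΔX − sin φ sin λ·ΔY + cos φ·ΔZ = −(0.665135)(-0.809007)(-504) − (0.665135)(0.587799)(-556) + (0.746723)(585) = 383.01 m.
1° of latitude spans 110900 m, so Δφ = 383.01 / 110900 × 3600 = 12.433″.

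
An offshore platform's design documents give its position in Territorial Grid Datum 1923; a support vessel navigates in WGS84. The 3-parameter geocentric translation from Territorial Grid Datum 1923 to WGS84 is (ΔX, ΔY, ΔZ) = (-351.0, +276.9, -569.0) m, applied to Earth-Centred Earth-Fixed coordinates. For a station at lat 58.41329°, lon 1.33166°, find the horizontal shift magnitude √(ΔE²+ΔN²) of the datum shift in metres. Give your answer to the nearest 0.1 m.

The local east axis at (φ, λ) is (−sin λ, cos λ, 0), so ΔE = −sin(1.33166°)·(-351.0) + cos(1.33166°)·276.9 = 284.98 m.
The local north axis is (−sin φ cos λ, −sin φ sin λ, cos φ), giving ΔN = 298.918 − 5.482 − 298.036 = -4.60 m.
Horizontal magnitude = √(ΔE² + ΔN²) = √(284.98² + (-4.60)²) = 285.02 m.

285.0 m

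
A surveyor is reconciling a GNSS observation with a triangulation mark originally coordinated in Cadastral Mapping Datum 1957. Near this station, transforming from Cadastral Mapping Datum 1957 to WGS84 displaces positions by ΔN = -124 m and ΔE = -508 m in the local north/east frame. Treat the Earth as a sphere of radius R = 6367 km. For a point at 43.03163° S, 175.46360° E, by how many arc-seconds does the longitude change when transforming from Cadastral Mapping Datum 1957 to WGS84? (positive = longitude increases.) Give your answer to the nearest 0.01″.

Δλ = -22.51″

At latitude -43.03163°, cos φ = 0.730977.
One radian of longitude at latitude φ spans R cos φ, so Δλ = ΔE / (R cos φ) = -508.0 / (6367000 × 0.730977) = -1.0915e-04 rad = -22.514″.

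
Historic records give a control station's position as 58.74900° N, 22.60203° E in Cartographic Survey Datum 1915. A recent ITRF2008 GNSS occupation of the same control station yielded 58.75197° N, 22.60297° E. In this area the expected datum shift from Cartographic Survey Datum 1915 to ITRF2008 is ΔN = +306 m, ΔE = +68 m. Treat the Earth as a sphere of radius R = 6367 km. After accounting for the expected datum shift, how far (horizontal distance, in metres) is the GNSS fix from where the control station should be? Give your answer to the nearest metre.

Observed coordinate differences: Δφ = +0.00297°, Δλ = +0.00094°.
Converting to metres (1° lat = 111125 m, cos φ = 0.518788): observed ΔN = 330.0 m, observed ΔE = 54.2 m.
Subtracting the expected shift leaves a residual of 330.0 − (306) = 24.0 m north and 54.2 − (68) = -13.8 m east.
Residual distance = √(24.0² + (-13.8)²) = 27.7 m.

28 m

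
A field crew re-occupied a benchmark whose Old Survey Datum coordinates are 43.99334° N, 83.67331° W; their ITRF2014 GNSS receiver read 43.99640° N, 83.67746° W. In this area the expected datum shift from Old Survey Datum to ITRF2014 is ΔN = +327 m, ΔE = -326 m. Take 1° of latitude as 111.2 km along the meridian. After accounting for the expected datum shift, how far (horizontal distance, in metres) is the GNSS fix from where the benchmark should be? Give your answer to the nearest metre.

15 m

Observed coordinate differences: Δφ = +0.00306°, Δλ = -0.00415°.
Converting to metres (1° lat = 111200 m, cos φ = 0.719421): observed ΔN = 340.3 m, observed ΔE = -332.0 m.
Subtracting the expected shift leaves a residual of 340.3 − (327) = 13.3 m north and -332.0 − (-326) = -6.0 m east.
Residual distance = √(13.3² + (-6.0)²) = 14.6 m.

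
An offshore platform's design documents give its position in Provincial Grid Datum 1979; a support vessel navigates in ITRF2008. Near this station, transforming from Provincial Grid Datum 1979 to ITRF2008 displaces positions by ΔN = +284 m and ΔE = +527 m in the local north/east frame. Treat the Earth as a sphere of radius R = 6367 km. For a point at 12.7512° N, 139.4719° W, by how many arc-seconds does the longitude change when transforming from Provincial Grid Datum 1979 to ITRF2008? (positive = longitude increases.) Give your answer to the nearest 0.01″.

Δλ = 17.50″

At latitude 12.7512°, cos φ = 0.975338.
One radian of longitude at latitude φ spans R cos φ, so Δλ = ΔE / (R cos φ) = 527.0 / (6367000 × 0.975338) = 8.4863e-05 rad = 17.504″.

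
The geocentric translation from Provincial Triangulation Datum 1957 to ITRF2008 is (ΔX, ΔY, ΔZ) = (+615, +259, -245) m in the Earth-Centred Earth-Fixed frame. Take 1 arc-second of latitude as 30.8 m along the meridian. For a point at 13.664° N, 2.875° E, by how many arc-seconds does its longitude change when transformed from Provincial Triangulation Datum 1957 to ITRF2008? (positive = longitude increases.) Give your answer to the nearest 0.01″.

Δλ = 7.61″

sin φ = 0.236228, cos φ = 0.971698, sin λ = 0.050157, cos λ = 0.998741.
East component: ΔE = −sin λ·ΔX + cos λ·ΔY = −(0.050157)(615) + (0.998741)(259) = 227.83 m.
1° of latitude spans 3600 × 30.80 = 110880 m; at latitude φ, 1° of longitude spans that × cos φ = 107741.8 m, so Δλ = 227.83 / 107741.8 × 3600 = 7.612″.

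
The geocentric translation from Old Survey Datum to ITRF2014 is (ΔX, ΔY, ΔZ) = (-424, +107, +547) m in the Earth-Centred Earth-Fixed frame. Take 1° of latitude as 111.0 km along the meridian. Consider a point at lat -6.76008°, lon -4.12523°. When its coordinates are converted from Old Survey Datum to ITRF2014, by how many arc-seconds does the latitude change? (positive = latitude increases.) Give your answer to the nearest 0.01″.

Δφ = 15.97″

sin φ = -0.117712, cos φ = 0.993048, sin λ = -0.071937, cos λ = 0.997409.
North component: ΔN = −sin φ cos λ·ΔX − sin φ sin λ·ΔY + cos φ·ΔZ = −(-0.117712)(0.997409)(-424) − (-0.117712)(-0.071937)(107) + (0.993048)(547) = 492.51 m.
1° of latitude spans 111000 m, so Δφ = 492.51 / 111000 × 3600 = 15.973″.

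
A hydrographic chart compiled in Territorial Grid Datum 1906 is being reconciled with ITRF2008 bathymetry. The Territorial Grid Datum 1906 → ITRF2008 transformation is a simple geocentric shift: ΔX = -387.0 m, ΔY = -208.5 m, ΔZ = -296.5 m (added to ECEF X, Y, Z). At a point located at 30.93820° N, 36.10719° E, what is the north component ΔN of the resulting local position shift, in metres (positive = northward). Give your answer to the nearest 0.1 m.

The local north axis is (−sin φ cos λ, −sin φ sin λ, cos φ), giving ΔN = 160.744 + 63.168 − 254.315 = -30.40 m.

ΔN = -30.4 m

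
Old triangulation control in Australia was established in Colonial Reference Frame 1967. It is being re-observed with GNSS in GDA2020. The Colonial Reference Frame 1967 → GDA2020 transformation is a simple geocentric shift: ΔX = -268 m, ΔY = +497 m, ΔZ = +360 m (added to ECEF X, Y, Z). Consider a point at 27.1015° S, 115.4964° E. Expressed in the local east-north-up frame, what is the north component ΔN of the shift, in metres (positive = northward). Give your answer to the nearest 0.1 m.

The local north axis is (−sin φ cos λ, −sin φ sin λ, cos φ), giving ΔN = 52.555 + 204.367 + 320.472 = 577.39 m.

ΔN = 577.4 m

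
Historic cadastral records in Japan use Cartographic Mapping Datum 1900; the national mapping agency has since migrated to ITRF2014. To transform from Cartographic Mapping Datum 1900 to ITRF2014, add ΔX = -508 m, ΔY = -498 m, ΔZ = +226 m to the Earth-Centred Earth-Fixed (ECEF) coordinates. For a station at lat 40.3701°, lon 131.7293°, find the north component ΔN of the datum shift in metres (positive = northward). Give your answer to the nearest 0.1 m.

The local north axis is (−sin φ cos λ, −sin φ sin λ, cos φ), giving ΔN = -219.015 + 240.730 + 172.184 = 193.90 m.

ΔN = 193.9 m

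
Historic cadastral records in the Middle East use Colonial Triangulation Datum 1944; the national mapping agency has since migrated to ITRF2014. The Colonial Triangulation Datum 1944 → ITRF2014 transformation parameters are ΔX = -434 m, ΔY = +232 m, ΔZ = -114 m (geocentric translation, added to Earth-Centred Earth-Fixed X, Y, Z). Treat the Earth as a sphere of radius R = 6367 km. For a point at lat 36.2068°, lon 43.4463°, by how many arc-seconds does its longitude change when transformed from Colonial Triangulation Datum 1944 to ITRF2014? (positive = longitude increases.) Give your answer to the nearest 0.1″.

Δλ = 18.7″

sin φ = 0.590701, cos φ = 0.806890, sin λ = 0.687674, cos λ = 0.726019.
East component: ΔE = −sin λ·ΔX + cos λ·ΔY = −(0.687674)(-434) + (0.726019)(232) = 466.89 m.
1° of latitude spans πR/180 = 111125 m; at latitude φ, 1° of longitude spans that × cos φ = 89665.8 m, so Δλ = 466.89 / 89665.8 × 3600 = 18.745″.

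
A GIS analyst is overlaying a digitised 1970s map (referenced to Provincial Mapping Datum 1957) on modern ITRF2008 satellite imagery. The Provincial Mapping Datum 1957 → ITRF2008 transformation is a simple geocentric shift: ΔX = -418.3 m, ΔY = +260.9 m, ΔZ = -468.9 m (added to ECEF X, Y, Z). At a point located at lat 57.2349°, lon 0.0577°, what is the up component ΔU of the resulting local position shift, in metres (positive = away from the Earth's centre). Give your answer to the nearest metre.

ΔU = -621 m

The local up (radial) axis is (cos φ cos λ, cos φ sin λ, sin φ), giving ΔU = -226.382 + 0.142 − 394.296 = -620.54 m.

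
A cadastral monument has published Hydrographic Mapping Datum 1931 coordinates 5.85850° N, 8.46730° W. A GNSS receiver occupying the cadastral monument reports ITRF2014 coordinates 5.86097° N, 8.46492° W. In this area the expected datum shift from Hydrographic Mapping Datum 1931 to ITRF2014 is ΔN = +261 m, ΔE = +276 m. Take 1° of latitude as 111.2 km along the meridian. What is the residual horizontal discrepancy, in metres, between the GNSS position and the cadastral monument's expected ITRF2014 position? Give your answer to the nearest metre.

19 m

Observed coordinate differences: Δφ = +0.00247°, Δλ = +0.00238°.
Converting to metres (1° lat = 111200 m, cos φ = 0.994777): observed ΔN = 274.7 m, observed ΔE = 263.3 m.
Subtracting the expected shift leaves a residual of 274.7 − (261) = 13.7 m north and 263.3 − (276) = -12.7 m east.
Residual distance = √(13.7² + (-12.7)²) = 18.7 m.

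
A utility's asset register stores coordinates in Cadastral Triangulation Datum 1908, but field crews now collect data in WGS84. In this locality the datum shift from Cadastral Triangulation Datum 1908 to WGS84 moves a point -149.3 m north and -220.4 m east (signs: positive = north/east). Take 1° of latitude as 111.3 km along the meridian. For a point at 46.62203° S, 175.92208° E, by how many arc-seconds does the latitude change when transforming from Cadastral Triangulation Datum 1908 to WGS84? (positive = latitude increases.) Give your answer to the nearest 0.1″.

1° of latitude = 111.3 km, so Δφ = -149.3 / 111300 = -0.0013414° = -4.829″.

Δφ = -4.8″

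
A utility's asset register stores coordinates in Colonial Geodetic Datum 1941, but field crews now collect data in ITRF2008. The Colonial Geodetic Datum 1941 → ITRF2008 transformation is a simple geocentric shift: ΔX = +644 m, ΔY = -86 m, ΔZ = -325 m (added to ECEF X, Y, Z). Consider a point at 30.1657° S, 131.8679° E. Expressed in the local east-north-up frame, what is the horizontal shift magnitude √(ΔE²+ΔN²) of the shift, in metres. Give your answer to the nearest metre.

677 m

At φ = -30.1657°, λ = 131.8679°: sin φ = -0.502502, cos φ = 0.864576, sin λ = 0.744686, cos λ = -0.667415.
ΔE = −sin λ·ΔX + cos λ·ΔY = −(0.744686)·(644) + (-0.667415)·(-86) = -422.18 m.
ΔN = −sin φ cos λ·ΔX − sin φ sin λ·ΔY + cos φ·ΔZ = −(-0.502502)(-0.667415)(644) − (-0.502502)(0.744686)(-86) + (0.864576)(-325) = -529.15 m.
Horizontal magnitude = √(ΔE² + ΔN²) = √((-422.18)² + (-529.15)²) = 676.93 m.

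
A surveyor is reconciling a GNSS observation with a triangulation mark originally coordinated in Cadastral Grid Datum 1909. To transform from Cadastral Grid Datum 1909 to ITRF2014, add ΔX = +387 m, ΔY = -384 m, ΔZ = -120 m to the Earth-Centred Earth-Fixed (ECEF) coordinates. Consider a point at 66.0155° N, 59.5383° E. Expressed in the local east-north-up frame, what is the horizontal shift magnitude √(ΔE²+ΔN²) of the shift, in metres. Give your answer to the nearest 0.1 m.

533.5 m

The local east axis at (φ, λ) is (−sin λ, cos λ, 0), so ΔE = −sin(59.5383°)·387 + cos(59.5383°)·(-384) = -528.26 m.
The local north axis is (−sin φ cos λ, −sin φ sin λ, cos φ), giving ΔN = -179.254 + 302.416 − 48.779 = 74.38 m.
Horizontal magnitude = √(ΔE² + ΔN²) = √((-528.26)² + 74.38²) = 533.47 m.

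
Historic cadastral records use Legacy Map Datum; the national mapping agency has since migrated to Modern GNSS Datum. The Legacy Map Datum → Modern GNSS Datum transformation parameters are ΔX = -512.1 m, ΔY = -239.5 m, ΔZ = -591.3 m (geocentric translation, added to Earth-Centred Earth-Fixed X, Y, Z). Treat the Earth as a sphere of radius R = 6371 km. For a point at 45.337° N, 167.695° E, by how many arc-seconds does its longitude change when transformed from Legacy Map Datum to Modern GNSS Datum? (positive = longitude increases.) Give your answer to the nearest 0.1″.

sin φ = 0.711254, cos φ = 0.702936, sin λ = 0.213116, cos λ = -0.977027.
East component: ΔE = −sin λ·ΔX + cos λ·ΔY = −(0.213116)(-512.1) + (-0.977027)(-239.5) = 343.13 m.
1° of latitude spans πR/180 = 111195 m; at latitude φ, 1° of longitude spans that × cos φ = 78162.9 m, so Δλ = 343.13 / 78162.9 × 3600 = 15.804″.

Δλ = 15.8″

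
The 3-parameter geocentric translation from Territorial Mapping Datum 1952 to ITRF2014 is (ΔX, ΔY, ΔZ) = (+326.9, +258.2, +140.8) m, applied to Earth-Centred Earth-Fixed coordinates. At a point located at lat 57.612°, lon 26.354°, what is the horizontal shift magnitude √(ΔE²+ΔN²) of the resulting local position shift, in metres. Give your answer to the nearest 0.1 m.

At φ = 57.612°, λ = 26.354°: sin φ = 0.844440, cos φ = 0.535650, sin λ = 0.443916, cos λ = 0.896068.
ΔE = −sin λ·ΔX + cos λ·ΔY = −(0.443916)·(326.9) + (0.896068)·(258.2) = 86.25 m.
ΔN = −sin φ cos λ·ΔX − sin φ sin λ·ΔY + cos φ·ΔZ = −(0.844440)(0.896068)(326.9) − (0.844440)(0.443916)(258.2) + (0.535650)(140.8) = -268.73 m.
Horizontal magnitude = √(ΔE² + ΔN²) = √(86.25² + (-268.73)²) = 282.23 m.

282.2 m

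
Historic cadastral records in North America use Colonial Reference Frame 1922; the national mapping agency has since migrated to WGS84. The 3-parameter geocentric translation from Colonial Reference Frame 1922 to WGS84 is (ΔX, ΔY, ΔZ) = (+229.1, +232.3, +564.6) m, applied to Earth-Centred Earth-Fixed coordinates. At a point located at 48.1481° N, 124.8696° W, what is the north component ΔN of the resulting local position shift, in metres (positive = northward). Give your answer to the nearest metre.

ΔN = 616 m

At φ = 48.1481°, λ = -124.8696°: sin φ = 0.744872, cos φ = 0.667207, sin λ = -0.820455, cos λ = -0.571711.
ΔN = −sin φ cos λ·ΔX − sin φ sin λ·ΔY + cos φ·ΔZ = −(0.744872)(-0.571711)(229.1) − (0.744872)(-0.820455)(232.3) + (0.667207)(564.6) = 616.23 m.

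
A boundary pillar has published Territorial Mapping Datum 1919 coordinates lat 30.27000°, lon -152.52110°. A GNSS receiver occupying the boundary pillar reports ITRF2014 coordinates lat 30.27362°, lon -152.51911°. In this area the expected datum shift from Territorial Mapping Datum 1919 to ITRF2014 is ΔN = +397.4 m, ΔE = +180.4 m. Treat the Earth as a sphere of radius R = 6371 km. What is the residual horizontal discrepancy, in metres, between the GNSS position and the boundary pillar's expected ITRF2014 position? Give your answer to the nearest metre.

Observed coordinate differences: Δφ = +0.00362°, Δλ = +0.00199°.
Converting to metres (1° lat = 111195 m, cos φ = 0.863660): observed ΔN = 402.5 m, observed ΔE = 191.1 m.
Subtracting the expected shift leaves a residual of 402.5 − (397.4) = 5.1 m north and 191.1 − (180.4) = 10.7 m east.
Residual distance = √(5.1² + 10.7²) = 11.9 m.

12 m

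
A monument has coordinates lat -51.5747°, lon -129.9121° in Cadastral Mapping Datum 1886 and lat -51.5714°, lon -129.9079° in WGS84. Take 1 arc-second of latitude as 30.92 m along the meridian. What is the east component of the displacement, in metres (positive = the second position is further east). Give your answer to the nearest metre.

Δφ = -51.5714° − -51.5747° = +0.0033°; Δλ = -129.9079° − -129.9121° = +0.0042°.
1° of latitude = 3600 × 30.92 = 111312 m.
ΔN = Δφ × 111312 = 367.3 m; ΔE = Δλ × 111312 × cos(-51.5747°) = +0.0042 × 111312 × 0.621494 = 290.6 m.

ΔE = 291 m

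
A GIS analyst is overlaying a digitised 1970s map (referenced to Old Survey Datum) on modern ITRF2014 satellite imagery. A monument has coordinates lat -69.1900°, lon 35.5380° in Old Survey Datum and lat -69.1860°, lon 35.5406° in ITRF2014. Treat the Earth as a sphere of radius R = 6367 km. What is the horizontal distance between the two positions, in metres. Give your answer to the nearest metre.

Δφ = -69.1860° − -69.1900° = +0.0040°; Δλ = 35.5406° − 35.5380° = +0.0026°.
1° along a meridian = πR/180 = 111125 m.
ΔN = Δφ × 111125 = 444.5 m; ΔE = Δλ × 111125 × cos(-69.1900°) = +0.0026 × 111125 × 0.355270 = 102.6 m.
Distance = √(ΔE² + ΔN²) = √(102.6² + 444.5²) = 456.2 m.

456 m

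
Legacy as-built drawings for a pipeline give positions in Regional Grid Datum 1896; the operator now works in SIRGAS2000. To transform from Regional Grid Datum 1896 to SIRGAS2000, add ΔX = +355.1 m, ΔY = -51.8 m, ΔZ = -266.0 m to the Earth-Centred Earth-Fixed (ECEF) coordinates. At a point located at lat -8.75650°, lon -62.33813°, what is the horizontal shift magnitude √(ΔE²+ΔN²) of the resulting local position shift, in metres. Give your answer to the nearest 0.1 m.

At φ = -8.75650°, λ = -62.33813°: sin φ = -0.152236, cos φ = 0.988344, sin λ = -0.885703, cos λ = 0.464253.
ΔE = −sin λ·ΔX + cos λ·ΔY = −(-0.885703)·(355.1) + (0.464253)·(-51.8) = 290.46 m.
ΔN = −sin φ cos λ·ΔX − sin φ sin λ·ΔY + cos φ·ΔZ = −(-0.152236)(0.464253)(355.1) − (-0.152236)(-0.885703)(-51.8) + (0.988344)(-266.0) = -230.82 m.
Horizontal magnitude = √(ΔE² + ΔN²) = √(290.46² + (-230.82)²) = 371.01 m.

371.0 m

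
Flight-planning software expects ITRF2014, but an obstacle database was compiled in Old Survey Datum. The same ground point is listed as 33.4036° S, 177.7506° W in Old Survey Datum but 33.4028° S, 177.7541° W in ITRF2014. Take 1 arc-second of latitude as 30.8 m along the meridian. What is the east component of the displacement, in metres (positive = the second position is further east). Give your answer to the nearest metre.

Δφ = -33.4028° − -33.4036° = +0.0008°; Δλ = -177.7541° − -177.7506° = -0.0035°.
1° of latitude = 3600 × 30.80 = 110880 m.
ΔN = Δφ × 110880 = 88.7 m; ΔE = Δλ × 110880 × cos(-33.4036°) = -0.0035 × 110880 × 0.834813 = -324.0 m.

ΔE = -324 m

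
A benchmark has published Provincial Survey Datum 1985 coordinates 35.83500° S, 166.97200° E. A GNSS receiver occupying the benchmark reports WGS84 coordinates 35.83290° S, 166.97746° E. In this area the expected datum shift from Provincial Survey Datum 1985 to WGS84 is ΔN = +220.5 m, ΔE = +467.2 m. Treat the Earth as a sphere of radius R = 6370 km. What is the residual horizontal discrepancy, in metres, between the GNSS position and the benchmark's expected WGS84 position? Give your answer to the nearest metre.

28 m

Observed coordinate differences: Δφ = +0.00210°, Δλ = +0.00546°.
Converting to metres (1° lat = 111177 m, cos φ = 0.810706): observed ΔN = 233.5 m, observed ΔE = 492.1 m.
Subtracting the expected shift leaves a residual of 233.5 − (220.5) = 13.0 m north and 492.1 − (467.2) = 24.9 m east.
Residual distance = √(13.0² + 24.9²) = 28.1 m.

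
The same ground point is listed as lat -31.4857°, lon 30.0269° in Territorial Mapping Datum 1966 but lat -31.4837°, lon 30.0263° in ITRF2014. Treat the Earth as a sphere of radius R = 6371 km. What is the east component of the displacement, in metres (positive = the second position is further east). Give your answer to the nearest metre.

ΔE = -57 m

Δφ = -31.4837° − -31.4857° = +0.0020°; Δλ = 30.0263° − 30.0269° = -0.0006°.
1° along a meridian = πR/180 = 111195 m.
ΔN = Δφ × 111195 = 222.4 m; ΔE = Δλ × 111195 × cos(-31.4857°) = -0.0006 × 111195 × 0.852771 = -56.9 m.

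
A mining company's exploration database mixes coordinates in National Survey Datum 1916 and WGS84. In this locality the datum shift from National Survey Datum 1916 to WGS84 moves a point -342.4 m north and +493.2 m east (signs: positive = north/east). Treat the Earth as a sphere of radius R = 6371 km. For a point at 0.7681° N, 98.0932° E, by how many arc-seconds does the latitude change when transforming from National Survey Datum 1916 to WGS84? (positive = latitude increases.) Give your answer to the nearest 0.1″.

Δφ = -11.1″

On a sphere of radius R, 1 rad of latitude = R, so Δφ = ΔN / R = -342.4 / 6371000 = -5.3744e-05 rad = -11.085″.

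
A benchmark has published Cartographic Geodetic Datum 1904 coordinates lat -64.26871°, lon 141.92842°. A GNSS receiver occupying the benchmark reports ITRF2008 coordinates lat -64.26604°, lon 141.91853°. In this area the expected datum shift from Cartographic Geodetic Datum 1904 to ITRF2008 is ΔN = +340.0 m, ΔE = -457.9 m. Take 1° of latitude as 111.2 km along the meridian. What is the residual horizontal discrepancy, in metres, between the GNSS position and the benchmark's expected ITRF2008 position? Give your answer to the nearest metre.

47 m

Observed coordinate differences: Δφ = +0.00267°, Δλ = -0.00989°.
Converting to metres (1° lat = 111200 m, cos φ = 0.434151): observed ΔN = 296.9 m, observed ΔE = -477.5 m.
Subtracting the expected shift leaves a residual of 296.9 − (340.0) = -43.1 m north and -477.5 − (-457.9) = -19.6 m east.
Residual distance = √((-43.1)² + (-19.6)²) = 47.3 m.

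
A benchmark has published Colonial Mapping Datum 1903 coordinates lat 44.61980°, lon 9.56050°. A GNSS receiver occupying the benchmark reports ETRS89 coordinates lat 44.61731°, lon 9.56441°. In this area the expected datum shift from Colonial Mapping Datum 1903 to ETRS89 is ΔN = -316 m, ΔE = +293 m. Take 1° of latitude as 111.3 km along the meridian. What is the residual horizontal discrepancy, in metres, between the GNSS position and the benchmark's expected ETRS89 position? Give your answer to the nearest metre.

Observed coordinate differences: Δφ = -0.00249°, Δλ = +0.00391°.
Converting to metres (1° lat = 111300 m, cos φ = 0.711783): observed ΔN = -277.1 m, observed ΔE = 309.8 m.
Subtracting the expected shift leaves a residual of -277.1 − (-316) = 38.9 m north and 309.8 − (293) = 16.8 m east.
Residual distance = √(38.9² + 16.8²) = 42.3 m.

42 m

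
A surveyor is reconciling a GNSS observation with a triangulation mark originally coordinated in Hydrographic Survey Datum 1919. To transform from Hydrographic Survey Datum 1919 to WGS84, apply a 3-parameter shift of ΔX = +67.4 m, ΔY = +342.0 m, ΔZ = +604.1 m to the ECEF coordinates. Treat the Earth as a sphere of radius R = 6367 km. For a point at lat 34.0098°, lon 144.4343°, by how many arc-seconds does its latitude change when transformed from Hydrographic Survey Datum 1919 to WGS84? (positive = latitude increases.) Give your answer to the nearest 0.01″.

sin φ = 0.559335, cos φ = 0.828942, sin λ = 0.581636, cos λ = -0.813449.
North component: ΔN = −sin φ cos λ·ΔX − sin φ sin λ·ΔY + cos φ·ΔZ = −(0.559335)(-0.813449)(67.4) − (0.559335)(0.581636)(342.0) + (0.828942)(604.1) = 420.17 m.
1° of latitude spans πR/180 = 111125 m, so Δφ = 420.17 / 111125 × 3600 = 13.612″.

Δφ = 13.61″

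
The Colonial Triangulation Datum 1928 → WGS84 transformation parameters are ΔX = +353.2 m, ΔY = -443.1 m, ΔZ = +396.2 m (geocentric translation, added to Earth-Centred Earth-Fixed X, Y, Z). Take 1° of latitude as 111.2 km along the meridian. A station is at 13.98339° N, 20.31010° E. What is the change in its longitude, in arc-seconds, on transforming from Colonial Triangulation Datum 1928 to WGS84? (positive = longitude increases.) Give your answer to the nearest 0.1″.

sin φ = 0.241641, cos φ = 0.970366, sin λ = 0.347101, cos λ = 0.937828.
East component: ΔE = −sin λ·ΔX + cos λ·ΔY = −(0.347101)(353.2) + (0.937828)(-443.1) = -538.15 m.
1° of latitude spans 111200 m; at latitude φ, 1° of longitude spans that × cos φ = 107904.7 m, so Δλ = -538.15 / 107904.7 × 3600 = -17.954″.

Δλ = -18.0″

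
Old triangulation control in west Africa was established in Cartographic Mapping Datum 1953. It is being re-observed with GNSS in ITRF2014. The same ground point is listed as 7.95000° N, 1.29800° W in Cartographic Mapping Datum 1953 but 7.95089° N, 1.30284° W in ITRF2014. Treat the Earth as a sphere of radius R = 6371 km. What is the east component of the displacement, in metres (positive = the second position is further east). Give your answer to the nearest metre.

ΔE = -533 m

Δφ = 7.95089° − 7.95000° = +0.00089°; Δλ = -1.30284° − -1.29800° = -0.00484°.
1° along a meridian = πR/180 = 111195 m.
ΔN = Δφ × 111195 = 99.0 m; ΔE = Δλ × 111195 × cos(7.95000°) = -0.00484 × 111195 × 0.990389 = -533.0 m.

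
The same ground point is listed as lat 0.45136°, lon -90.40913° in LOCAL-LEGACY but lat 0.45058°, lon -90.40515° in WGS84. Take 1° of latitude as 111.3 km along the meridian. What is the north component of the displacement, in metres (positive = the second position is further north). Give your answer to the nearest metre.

Δφ = 0.45058° − 0.45136° = -0.00078°; Δλ = -90.40515° − -90.40913° = +0.00398°.
ΔN = Δφ × 111300 = -86.8 m; ΔE = Δλ × 111300 × cos(0.45136°) = +0.00398 × 111300 × 0.999969 = 443.0 m.

ΔN = -87 m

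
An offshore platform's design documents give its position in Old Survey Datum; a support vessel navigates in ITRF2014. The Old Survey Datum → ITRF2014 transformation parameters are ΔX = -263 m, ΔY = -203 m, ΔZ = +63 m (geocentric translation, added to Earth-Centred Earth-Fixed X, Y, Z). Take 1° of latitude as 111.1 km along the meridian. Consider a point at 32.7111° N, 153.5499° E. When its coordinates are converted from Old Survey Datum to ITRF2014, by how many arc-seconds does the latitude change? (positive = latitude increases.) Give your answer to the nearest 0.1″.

sin φ = 0.540403, cos φ = 0.841406, sin λ = 0.445418, cos λ = -0.895323.
North component: ΔN = −sin φ cos λ·ΔX − sin φ sin λ·ΔY + cos φ·ΔZ = −(0.540403)(-0.895323)(-263) − (0.540403)(0.445418)(-203) + (0.841406)(63) = -25.38 m.
1° of latitude spans 111100 m, so Δφ = -25.38 / 111100 × 3600 = -0.822″.

Δφ = -0.8″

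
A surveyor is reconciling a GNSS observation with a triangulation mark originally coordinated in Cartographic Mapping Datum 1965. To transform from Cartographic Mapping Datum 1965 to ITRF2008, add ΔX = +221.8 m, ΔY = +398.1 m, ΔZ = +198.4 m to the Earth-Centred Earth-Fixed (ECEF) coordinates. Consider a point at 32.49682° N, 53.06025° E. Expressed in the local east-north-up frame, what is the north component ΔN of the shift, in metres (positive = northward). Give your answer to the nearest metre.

At φ = 32.49682°, λ = 53.06025°: sin φ = 0.537253, cos φ = 0.843421, sin λ = 0.799268, cos λ = 0.600975.
ΔN = −sin φ cos λ·ΔX − sin φ sin λ·ΔY + cos φ·ΔZ = −(0.537253)(0.600975)(221.8) − (0.537253)(0.799268)(398.1) + (0.843421)(198.4) = -75.23 m.

ΔN = -75 m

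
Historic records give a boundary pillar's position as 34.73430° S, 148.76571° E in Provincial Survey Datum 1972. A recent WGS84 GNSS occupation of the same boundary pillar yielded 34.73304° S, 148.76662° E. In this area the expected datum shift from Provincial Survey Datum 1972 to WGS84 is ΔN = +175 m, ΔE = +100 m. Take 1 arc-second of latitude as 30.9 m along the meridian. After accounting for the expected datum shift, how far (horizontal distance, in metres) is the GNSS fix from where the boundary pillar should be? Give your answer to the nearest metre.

39 m

Observed coordinate differences: Δφ = +0.00126°, Δλ = +0.00091°.
Converting to metres (1° lat = 111240 m, cos φ = 0.821803): observed ΔN = 140.2 m, observed ΔE = 83.2 m.
Subtracting the expected shift leaves a residual of 140.2 − (175) = -34.8 m north and 83.2 − (100) = -16.8 m east.
Residual distance = √((-34.8)² + (-16.8)²) = 38.7 m.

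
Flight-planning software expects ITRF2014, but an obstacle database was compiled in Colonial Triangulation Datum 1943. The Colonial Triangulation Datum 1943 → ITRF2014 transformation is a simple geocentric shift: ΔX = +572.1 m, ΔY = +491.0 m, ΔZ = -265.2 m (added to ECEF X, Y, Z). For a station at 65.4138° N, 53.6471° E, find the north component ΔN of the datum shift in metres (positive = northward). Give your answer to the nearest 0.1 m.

At φ = 65.4138°, λ = 53.6471°: sin φ = 0.909336, cos φ = 0.416062, sin λ = 0.805381, cos λ = 0.592757.
ΔN = −sin φ cos λ·ΔX − sin φ sin λ·ΔY + cos φ·ΔZ = −(0.909336)(0.592757)(572.1) − (0.909336)(0.805381)(491.0) + (0.416062)(-265.2) = -778.30 m.

ΔN = -778.3 m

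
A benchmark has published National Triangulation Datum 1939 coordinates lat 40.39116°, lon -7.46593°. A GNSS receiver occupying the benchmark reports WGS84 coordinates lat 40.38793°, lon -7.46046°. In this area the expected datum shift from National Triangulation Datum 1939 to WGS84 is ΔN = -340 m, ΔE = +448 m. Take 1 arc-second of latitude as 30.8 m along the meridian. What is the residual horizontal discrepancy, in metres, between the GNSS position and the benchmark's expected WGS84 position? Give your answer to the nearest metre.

Observed coordinate differences: Δφ = -0.00323°, Δλ = +0.00547°.
Converting to metres (1° lat = 110880 m, cos φ = 0.761638): observed ΔN = -358.1 m, observed ΔE = 461.9 m.
Subtracting the expected shift leaves a residual of -358.1 − (-340) = -18.1 m north and 461.9 − (448) = 13.9 m east.
Residual distance = √((-18.1)² + 13.9²) = 22.9 m.

23 m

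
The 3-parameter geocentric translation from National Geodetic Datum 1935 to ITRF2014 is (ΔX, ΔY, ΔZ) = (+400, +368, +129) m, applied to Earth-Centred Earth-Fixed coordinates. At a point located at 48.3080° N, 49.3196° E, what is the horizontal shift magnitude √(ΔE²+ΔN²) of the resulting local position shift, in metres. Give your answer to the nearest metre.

At φ = 48.3080°, λ = 49.3196°: sin φ = 0.746731, cos φ = 0.665126, sin λ = 0.758357, cos λ = 0.651839.
ΔE = −sin λ·ΔX + cos λ·ΔY = −(0.758357)·(400) + (0.651839)·(368) = -63.47 m.
ΔN = −sin φ cos λ·ΔX − sin φ sin λ·ΔY + cos φ·ΔZ = −(0.746731)(0.651839)(400) − (0.746731)(0.758357)(368) + (0.665126)(129) = -317.29 m.
Horizontal magnitude = √(ΔE² + ΔN²) = √((-63.47)² + (-317.29)²) = 323.58 m.

324 m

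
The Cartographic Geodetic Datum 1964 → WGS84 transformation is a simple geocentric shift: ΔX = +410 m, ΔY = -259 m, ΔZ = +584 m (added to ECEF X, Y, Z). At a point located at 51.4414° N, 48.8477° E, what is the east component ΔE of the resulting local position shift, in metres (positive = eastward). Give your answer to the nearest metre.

ΔE = -479 m

At φ = 51.4414°, λ = 48.8477°: sin φ = 0.781971, cos φ = 0.623315, sin λ = 0.752963, cos λ = 0.658063.
ΔE = −sin λ·ΔX + cos λ·ΔY = −(0.752963)·(410) + (0.658063)·(-259) = -479.15 m.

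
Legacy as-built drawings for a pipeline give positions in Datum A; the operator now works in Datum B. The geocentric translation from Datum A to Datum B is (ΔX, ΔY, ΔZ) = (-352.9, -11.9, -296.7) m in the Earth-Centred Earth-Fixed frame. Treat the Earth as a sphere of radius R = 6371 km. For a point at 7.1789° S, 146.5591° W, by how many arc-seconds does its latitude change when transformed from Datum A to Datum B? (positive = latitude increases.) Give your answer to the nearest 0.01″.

Δφ = -8.31″

sin φ = -0.124968, cos φ = 0.992161, sin λ = -0.551077, cos λ = -0.834455.
North component: ΔN = −sin φ cos λ·ΔX − sin φ sin λ·ΔY + cos φ·ΔZ = −(-0.124968)(-0.834455)(-352.9) − (-0.124968)(-0.551077)(-11.9) + (0.992161)(-296.7) = -256.75 m.
1° of latitude spans πR/180 = 111195 m, so Δφ = -256.75 / 111195 × 3600 = -8.313″.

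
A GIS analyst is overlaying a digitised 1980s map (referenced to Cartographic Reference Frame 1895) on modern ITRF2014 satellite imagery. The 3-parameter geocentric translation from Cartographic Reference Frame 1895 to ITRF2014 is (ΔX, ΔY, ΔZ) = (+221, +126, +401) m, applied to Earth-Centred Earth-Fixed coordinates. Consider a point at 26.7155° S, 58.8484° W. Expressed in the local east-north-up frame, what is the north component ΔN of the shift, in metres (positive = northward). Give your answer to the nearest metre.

The local north axis is (−sin φ cos λ, −sin φ sin λ, cos φ), giving ΔN = 51.396 − 48.477 + 358.193 = 361.11 m.

ΔN = 361 m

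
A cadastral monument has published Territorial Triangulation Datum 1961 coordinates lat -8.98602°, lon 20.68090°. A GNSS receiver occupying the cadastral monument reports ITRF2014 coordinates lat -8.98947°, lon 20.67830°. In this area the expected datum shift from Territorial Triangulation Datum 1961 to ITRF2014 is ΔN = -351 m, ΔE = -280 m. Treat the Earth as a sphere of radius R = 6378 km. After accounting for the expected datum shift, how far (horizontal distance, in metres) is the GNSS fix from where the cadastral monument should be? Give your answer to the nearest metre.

Observed coordinate differences: Δφ = -0.00345°, Δλ = -0.00260°.
Converting to metres (1° lat = 111317 m, cos φ = 0.987726): observed ΔN = -384.0 m, observed ΔE = -285.9 m.
Subtracting the expected shift leaves a residual of -384.0 − (-351) = -33.0 m north and -285.9 − (-280) = -5.9 m east.
Residual distance = √((-33.0)² + (-5.9)²) = 33.6 m.

34 m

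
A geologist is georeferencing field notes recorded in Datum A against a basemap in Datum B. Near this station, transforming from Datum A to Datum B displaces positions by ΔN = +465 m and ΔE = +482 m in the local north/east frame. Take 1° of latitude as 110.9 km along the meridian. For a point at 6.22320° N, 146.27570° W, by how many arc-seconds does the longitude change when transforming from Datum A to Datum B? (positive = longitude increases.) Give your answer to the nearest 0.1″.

At latitude 6.22320°, cos φ = 0.994107.
1° of longitude at this latitude = 110.9 × cos φ = 110.25 km, so Δλ = 482.0 / 110246.5 = 0.0043720° = 15.739″.

Δλ = 15.7″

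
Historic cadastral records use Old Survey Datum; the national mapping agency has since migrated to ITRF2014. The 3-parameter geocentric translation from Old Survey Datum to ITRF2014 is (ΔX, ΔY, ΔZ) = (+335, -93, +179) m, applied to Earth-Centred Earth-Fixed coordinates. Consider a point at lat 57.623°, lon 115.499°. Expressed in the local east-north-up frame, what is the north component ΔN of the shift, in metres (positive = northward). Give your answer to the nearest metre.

At φ = 57.623°, λ = 115.499°: sin φ = 0.844543, cos φ = 0.535488, sin λ = 0.902593, cos λ = -0.430495.
ΔN = −sin φ cos λ·ΔX − sin φ sin λ·ΔY + cos φ·ΔZ = −(0.844543)(-0.430495)(335) − (0.844543)(0.902593)(-93) + (0.535488)(179) = 288.54 m.

ΔN = 289 m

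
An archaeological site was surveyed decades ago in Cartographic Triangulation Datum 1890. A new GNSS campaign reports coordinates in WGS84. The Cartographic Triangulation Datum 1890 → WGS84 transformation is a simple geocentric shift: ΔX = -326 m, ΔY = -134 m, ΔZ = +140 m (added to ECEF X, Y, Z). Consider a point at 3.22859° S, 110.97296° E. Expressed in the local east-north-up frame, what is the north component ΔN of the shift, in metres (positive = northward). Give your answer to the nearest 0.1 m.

ΔN = 139.3 m

At φ = -3.22859°, λ = 110.97296°: sin φ = -0.056320, cos φ = 0.998413, sin λ = 0.933749, cos λ = -0.357927.
ΔN = −sin φ cos λ·ΔX − sin φ sin λ·ΔY + cos φ·ΔZ = −(-0.056320)(-0.357927)(-326) − (-0.056320)(0.933749)(-134) + (0.998413)(140) = 139.30 m.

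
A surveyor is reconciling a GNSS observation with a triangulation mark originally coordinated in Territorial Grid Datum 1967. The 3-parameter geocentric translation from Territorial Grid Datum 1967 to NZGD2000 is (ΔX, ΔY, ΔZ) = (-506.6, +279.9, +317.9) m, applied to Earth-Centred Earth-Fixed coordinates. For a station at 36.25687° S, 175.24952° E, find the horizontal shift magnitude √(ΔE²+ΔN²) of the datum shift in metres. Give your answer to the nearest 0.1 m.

The local east axis at (φ, λ) is (−sin λ, cos λ, 0), so ΔE = −sin(175.24952°)·(-506.6) + cos(175.24952°)·279.9 = -236.98 m.
The local north axis is (−sin φ cos λ, −sin φ sin λ, cos φ), giving ΔN = 298.577 + 13.709 + 256.346 = 568.63 m.
Horizontal magnitude = √(ΔE² + ΔN²) = √((-236.98)² + 568.63²) = 616.04 m.

616.0 m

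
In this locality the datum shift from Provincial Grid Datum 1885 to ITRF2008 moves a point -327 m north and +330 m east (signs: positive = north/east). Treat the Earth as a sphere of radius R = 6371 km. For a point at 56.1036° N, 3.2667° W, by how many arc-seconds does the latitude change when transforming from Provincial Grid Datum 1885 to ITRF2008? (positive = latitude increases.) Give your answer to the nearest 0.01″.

On a sphere of radius R, 1 rad of latitude = R, so Δφ = ΔN / R = -327.0 / 6371000 = -5.1326e-05 rad = -10.587″.

Δφ = -10.59″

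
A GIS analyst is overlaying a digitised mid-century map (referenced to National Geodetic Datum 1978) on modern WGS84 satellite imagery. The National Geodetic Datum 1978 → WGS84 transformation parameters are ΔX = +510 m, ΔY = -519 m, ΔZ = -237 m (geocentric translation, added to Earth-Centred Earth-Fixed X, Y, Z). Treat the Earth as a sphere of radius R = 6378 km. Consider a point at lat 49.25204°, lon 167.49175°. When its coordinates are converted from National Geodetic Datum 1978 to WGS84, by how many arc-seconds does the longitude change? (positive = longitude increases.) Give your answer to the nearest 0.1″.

sin φ = 0.757588, cos φ = 0.652733, sin λ = 0.216580, cos λ = -0.976265.
East component: ΔE = −sin λ·ΔX + cos λ·ΔY = −(0.216580)(510) + (-0.976265)(-519) = 396.23 m.
1° of latitude spans πR/180 = 111317 m; at latitude φ, 1° of longitude spans that × cos φ = 72660.3 m, so Δλ = 396.23 / 72660.3 × 3600 = 19.631″.

Δλ = 19.6″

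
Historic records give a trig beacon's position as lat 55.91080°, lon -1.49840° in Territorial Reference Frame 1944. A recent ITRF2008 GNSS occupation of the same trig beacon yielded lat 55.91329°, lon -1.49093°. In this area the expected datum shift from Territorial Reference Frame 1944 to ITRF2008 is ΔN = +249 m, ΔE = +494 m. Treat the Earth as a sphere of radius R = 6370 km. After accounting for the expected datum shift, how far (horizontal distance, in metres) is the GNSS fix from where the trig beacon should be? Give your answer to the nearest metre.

Observed coordinate differences: Δφ = +0.00249°, Δλ = +0.00747°.
Converting to metres (1° lat = 111177 m, cos φ = 0.560483): observed ΔN = 276.8 m, observed ΔE = 465.5 m.
Subtracting the expected shift leaves a residual of 276.8 − (249) = 27.8 m north and 465.5 − (494) = -28.5 m east.
Residual distance = √(27.8² + (-28.5)²) = 39.9 m.

40 m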